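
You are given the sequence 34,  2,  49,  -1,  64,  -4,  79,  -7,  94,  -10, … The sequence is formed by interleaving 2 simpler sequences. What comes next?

109

Split by position mod 2 into 2 tracks.
Track A: 34, 49, 64, 79, 94 (arithmetic, step +15).
Track B: 2, -1, -4, -7, -10 (arithmetic with common difference −3).
Position 11 → track A, term 6 = 109.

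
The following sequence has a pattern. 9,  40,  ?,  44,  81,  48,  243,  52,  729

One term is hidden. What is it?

27

Odd-indexed and even-indexed terms follow separate rules.
Track A: 9, ?, 81, 243, 729 (powers of 3).
Track B: 40, 44, 48, 52 (arithmetic with common difference +4).
The gap is track A's term 2; the rule gives 27.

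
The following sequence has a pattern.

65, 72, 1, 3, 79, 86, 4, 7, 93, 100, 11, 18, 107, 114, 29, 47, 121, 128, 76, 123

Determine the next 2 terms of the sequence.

135, 142

The slot pattern repeats as AABB (period 4), so there are 2 interleaved tracks.
Subsequence A is 65, 72, 79, 86, 93, 100, 107, 114, 121, 128, which is linear: a_n = 58 + 7·n.
Subsequence B is 1, 3, 4, 7, 11, 18, 29, 47, 76, 123, which is each term equals the sum of the previous two.
The 21st slot belongs to subsequence A; its 11th term is 135.
Position 22 → subsequence A, term 12 = 142.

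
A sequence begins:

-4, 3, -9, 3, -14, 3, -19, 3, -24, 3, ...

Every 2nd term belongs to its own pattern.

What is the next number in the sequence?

-29

The terms cycle through 2 interleaved subsequences.
Track A: -4, -9, -14, -19, -24 (arithmetic, step −5).
Track B: 3, 3, 3, 3, 3 (always 3).
Term 11 comes from track A (its 6th entry): -29.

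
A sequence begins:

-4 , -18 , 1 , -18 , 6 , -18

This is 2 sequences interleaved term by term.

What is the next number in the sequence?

11

The terms cycle through 2 interleaved subsequences.
Subsequence A: -4, 1, 6 — arithmetic with common difference +5.
Subsequence B: -18, -18, -18 — always -18.
Position 7 → subsequence A, term 4 = 11.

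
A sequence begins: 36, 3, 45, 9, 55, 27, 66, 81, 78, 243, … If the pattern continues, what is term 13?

Positions 1, 3, 5, … form one subsequence and positions 2, 4, 6, … form another.
Subsequence A: 36, 45, 55, 66, 78. Triangular numbers starting at T_8.
Subsequence B: 3, 9, 27, 81, 243. Multiplying by 3 each time.
The 13th slot belongs to subsequence A; its 7th term is 105.

105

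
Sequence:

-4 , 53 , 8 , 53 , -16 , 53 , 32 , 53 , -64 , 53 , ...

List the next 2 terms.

Odd-indexed and even-indexed terms follow separate rules.
Subsequence A is -4, 8, -16, 32, -64, which is geometric with ratio -2.
Subsequence B is 53, 53, 53, 53, 53, which is constant 53.
Term 11 comes from subsequence A (its 6th entry): 128.
Position 12 falls in subsequence B as its term 6, giving 53.

128, 53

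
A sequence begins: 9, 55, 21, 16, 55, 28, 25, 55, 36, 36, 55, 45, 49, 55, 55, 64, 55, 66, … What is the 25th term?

Taking every 3rd term gives 3 separate tracks.
Stream A is 9, 16, 25, 36, 49, 64, which is consecutive squares n² from n = 3.
Stream B is 55, 55, 55, 55, 55, 55, which is the constant sequence 55.
Stream C is 21, 28, 36, 45, 55, 66, which is triangular numbers n(n+1)/2 for n = 6, 7, ….
Term 25 comes from stream A (its 9th entry): 121.

121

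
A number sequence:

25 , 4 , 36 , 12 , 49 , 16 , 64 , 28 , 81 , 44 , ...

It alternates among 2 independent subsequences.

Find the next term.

100

Split by position mod 2 into 2 tracks.
Stream A = 25, 36, 49, 64, 81: the squares 5², 6², 7², ….
Stream B = 4, 12, 16, 28, 44: a Fibonacci-like recurrence a_n = a_{n-1} + a_{n-2}.
The 11th slot belongs to stream A; its 6th term is 100.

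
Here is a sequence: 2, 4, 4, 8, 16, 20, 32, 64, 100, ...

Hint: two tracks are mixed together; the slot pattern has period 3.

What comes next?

128

Reading positions in blocks of 3 reveals the pattern AAB — 2 tracks woven together.
Stream A = 2, 4, 8, 16, 32, 64: successive powers of 2.
Stream B = 4, 20, 100: geometric, ×5 each step.
The 10th slot belongs to stream A; its 7th term is 128.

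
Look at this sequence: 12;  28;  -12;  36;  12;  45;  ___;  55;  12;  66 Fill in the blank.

Odd-indexed and even-indexed terms follow separate rules.
Stream A: 12, -12, 12, ?, 12 — oscillating between 12 and -12.
Stream B: 28, 36, 45, 55, 66 — triangular numbers starting at T_7.
Filling stream A at index 4 by its rule yields -12.

-12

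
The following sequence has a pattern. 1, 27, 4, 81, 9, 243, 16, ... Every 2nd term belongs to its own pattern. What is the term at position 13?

49

Positions 1, 3, 5, … form one subsequence and positions 2, 4, 6, … form another.
Subsequence A: 1, 4, 9, 16 (the squares 1², 2², 3², …).
Subsequence B: 27, 81, 243 (powers of 3).
The 13th slot belongs to subsequence A; its 7th term is 49.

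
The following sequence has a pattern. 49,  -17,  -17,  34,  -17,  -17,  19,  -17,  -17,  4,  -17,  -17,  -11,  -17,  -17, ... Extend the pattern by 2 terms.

The slot pattern repeats as ABB (period 3), so there are 2 interleaved tracks.
Stream A: 49, 34, 19, 4, -11 (arithmetic, step −15).
Stream B: -17, -17, -17, -17, -17, -17, -17, -17, -17, -17 (the constant sequence -17).
Position 16 → stream A, term 6 = -26.
Position 17 → stream B, term 11 = -17.

-26, -17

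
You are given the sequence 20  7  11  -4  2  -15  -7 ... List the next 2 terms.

Taking every 2nd term gives 2 separate tracks.
Track A: 20, 11, 2, -7 — linear: a_n = 29 − 9·n.
Track B: 7, -4, -15 — arithmetic with common difference −11.
The 8th slot belongs to track B; its 4th term is -26.
Term 9 comes from track A (its 5th entry): -16.

-26, -16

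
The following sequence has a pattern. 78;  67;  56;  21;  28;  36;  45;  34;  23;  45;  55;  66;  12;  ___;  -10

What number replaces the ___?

1

Reading positions in blocks of 6 reveals the pattern AAABBB — 2 tracks woven together.
Track A: 78, 67, 56, 45, 34, 23, 12, ?, -10. Subtracting 11 each time.
Track B: 21, 28, 36, 45, 55, 66. The triangular numbers T_6, T_7, ….
The gap is track A's term 8; the rule gives 1.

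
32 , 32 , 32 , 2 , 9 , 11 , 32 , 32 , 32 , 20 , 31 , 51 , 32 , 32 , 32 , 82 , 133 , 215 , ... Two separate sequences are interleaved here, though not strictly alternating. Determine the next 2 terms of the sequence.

Reading positions in blocks of 6 reveals the pattern AAABBB — 2 tracks woven together.
Track A: 32, 32, 32, 32, 32, 32, 32, 32, 32 (the constant sequence 32).
Track B: 2, 9, 11, 20, 31, 51, 82, 133, 215 (Fibonacci-style (each term is the sum of the two before it)).
Position 19 falls in track A as its term 10, giving 32.
The 20th slot belongs to track A; its 11th term is 32.

32, 32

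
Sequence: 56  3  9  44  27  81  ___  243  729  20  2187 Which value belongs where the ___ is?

32

Reading positions in blocks of 3 reveals the pattern ABB — 2 tracks woven together.
Track A: 56, 44, ?, 20. Arithmetic, step −12.
Track B: 3, 9, 27, 81, 243, 729, 2187. Powers 3^1, 3^2, 3^3, ….
The gap is track A's term 3; the rule gives 32.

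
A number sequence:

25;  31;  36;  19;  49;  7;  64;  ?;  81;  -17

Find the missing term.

-5

Taking every 2nd term gives 2 separate tracks.
Subsequence A: 25, 36, 49, 64, 81 (the squares 5², 6², 7², …).
Subsequence B: 31, 19, 7, ?, -17 (subtracting 12 each time).
Filling subsequence B at index 4 by its rule yields -5.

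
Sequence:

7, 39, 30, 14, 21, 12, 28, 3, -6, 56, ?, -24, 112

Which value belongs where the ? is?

-15

Positions follow the repeating pattern ABB; grouping by letter gives 2 tracks.
Track A: 7, 14, 28, 56, 112 (a geometric progression (common ratio 2)).
Track B: 39, 30, 21, 12, 3, -6, ?, -24 (arithmetic, step −9).
Track B's pattern makes the blank -15.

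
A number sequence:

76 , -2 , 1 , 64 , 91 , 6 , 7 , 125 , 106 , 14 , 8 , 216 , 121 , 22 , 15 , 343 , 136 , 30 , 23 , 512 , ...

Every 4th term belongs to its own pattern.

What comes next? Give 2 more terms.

151, 38

Split by position mod 4 into 4 tracks.
Subsequence A: 76, 91, 106, 121, 136. Arithmetic with common difference +15.
Subsequence B: -2, 6, 14, 22, 30. Arithmetic with common difference +8.
Subsequence C: 1, 7, 8, 15, 23. A Fibonacci-like recurrence a_n = a_{n-1} + a_{n-2}.
Subsequence D: 64, 125, 216, 343, 512. The cubes 4³, 5³, 6³, ….
The 21st slot belongs to subsequence A; its 6th term is 151.
The 22nd slot belongs to subsequence B; its 6th term is 38.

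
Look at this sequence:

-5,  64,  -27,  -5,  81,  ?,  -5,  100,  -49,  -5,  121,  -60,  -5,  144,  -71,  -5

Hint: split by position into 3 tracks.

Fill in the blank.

-38

Taking every 3rd term gives 3 separate tracks.
Track A: -5, -5, -5, -5, -5, -5. The constant sequence -5.
Track B: 64, 81, 100, 121, 144. Consecutive squares n² from n = 8.
Track C: -27, ?, -49, -60, -71. Subtracting 11 each time.
Track C's pattern makes the blank -38.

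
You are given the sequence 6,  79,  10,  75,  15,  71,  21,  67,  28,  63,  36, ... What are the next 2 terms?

59, 45

Positions 1, 3, 5, … form one subsequence and positions 2, 4, 6, … form another.
Track A: 6, 10, 15, 21, 28, 36 (triangular numbers starting at T_3).
Track B: 79, 75, 71, 67, 63 (subtracting 4 each time).
Position 12 → track B, term 6 = 59.
The 13th slot belongs to track A; its 7th term is 45.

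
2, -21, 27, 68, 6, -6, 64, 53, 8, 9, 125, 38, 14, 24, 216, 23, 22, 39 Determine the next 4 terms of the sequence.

Taking every 4th term gives 4 separate tracks.
Track A is 2, 6, 8, 14, 22, which is a Fibonacci-like recurrence a_n = a_{n-1} + a_{n-2}.
Track B is -21, -6, 9, 24, 39, which is arithmetic, step +15.
Track C is 27, 64, 125, 216, which is the cubes 3³, 4³, 5³, ….
Track D is 68, 53, 38, 23, which is arithmetic with common difference −15.
The 19th slot belongs to track C; its 5th term is 343.
Position 20 falls in track D as its term 5, giving 8.
Position 21 → track A, term 6 = 36.
Position 22 falls in track B as its term 6, giving 54.

343, 8, 36, 54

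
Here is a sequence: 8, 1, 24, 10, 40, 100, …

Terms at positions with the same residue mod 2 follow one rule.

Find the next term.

56

The terms cycle through 2 interleaved subsequences.
Track A: 8, 24, 40. Arithmetic with common difference +16.
Track B: 1, 10, 100. Powers 10^0, 10^1, 10^2, ….
The 7th slot belongs to track A; its 4th term is 56.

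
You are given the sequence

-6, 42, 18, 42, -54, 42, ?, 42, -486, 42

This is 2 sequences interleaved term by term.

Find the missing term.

162

Split by position mod 2 into 2 tracks.
Subsequence A: -6, 18, -54, ?, -486. Multiplying by -3 each time.
Subsequence B: 42, 42, 42, 42, 42. Always 42.
The gap is subsequence A's term 4; the rule gives 162.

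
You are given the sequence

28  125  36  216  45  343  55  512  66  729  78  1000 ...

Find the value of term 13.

91

The terms cycle through 2 interleaved subsequences.
Stream A is 28, 36, 45, 55, 66, 78, which is triangular numbers n(n+1)/2 for n = 7, 8, ….
Stream B is 125, 216, 343, 512, 729, 1000, which is consecutive cubes n³ from n = 5.
Position 13 → stream A, term 7 = 91.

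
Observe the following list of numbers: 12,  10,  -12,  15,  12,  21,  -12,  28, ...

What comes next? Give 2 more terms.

Positions 1, 3, 5, … form one subsequence and positions 2, 4, 6, … form another.
Stream A: 12, -12, 12, -12 (the oscillation 12·(−1)^(n+1)).
Stream B: 10, 15, 21, 28 (triangular numbers n(n+1)/2 for n = 4, 5, …).
Position 9 → stream A, term 5 = 12.
Position 10 falls in stream B as its term 5, giving 36.

12, 36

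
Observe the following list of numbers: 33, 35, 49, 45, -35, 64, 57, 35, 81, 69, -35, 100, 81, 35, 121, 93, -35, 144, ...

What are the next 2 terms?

105, 35

Split by position mod 3: positions 1, 4, 7, … form one track, and each other residue class forms its own.
Subsequence A = 33, 45, 57, 69, 81, 93: arithmetic with common difference +12.
Subsequence B = 35, -35, 35, -35, 35, -35: oscillating between 35 and -35.
Subsequence C = 49, 64, 81, 100, 121, 144: the squares 7², 8², 9², ….
Position 19 → subsequence A, term 7 = 105.
Position 20 falls in subsequence B as its term 7, giving 35.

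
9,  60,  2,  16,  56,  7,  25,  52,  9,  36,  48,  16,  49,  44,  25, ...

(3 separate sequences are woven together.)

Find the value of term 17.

40

Taking every 3rd term gives 3 separate tracks.
Stream A = 9, 16, 25, 36, 49: the squares 3², 4², 5², ….
Stream B = 60, 56, 52, 48, 44: linear: a_n = 64 − 4·n.
Stream C = 2, 7, 9, 16, 25: Fibonacci-style (each term is the sum of the two before it).
Position 17 → stream B, term 6 = 40.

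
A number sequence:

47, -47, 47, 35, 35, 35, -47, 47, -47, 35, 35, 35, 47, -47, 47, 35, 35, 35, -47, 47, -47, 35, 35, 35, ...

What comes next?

47

Reading positions in blocks of 6 reveals the pattern AAABBB — 2 tracks woven together.
Track A = 47, -47, 47, -47, 47, -47, 47, -47, 47, -47, 47, -47: alternating ±47.
Track B = 35, 35, 35, 35, 35, 35, 35, 35, 35, 35, 35, 35: always 35.
Position 25 → track A, term 13 = 47.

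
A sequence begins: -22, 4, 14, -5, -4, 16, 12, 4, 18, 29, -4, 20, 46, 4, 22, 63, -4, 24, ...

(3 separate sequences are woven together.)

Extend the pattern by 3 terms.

Taking every 3rd term gives 3 separate tracks.
Track A = -22, -5, 12, 29, 46, 63: adding 17 each time.
Track B = 4, -4, 4, -4, 4, -4: the oscillation 4·(−1)^(n+1).
Track C = 14, 16, 18, 20, 22, 24: linear: a_n = 12 + 2·n.
The 19th slot belongs to track A; its 7th term is 80.
Position 20 falls in track B as its term 7, giving 4.
The 21st slot belongs to track C; its 7th term is 26.

80, 4, 26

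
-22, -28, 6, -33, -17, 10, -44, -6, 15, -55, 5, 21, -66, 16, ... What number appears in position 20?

38

Taking every 3rd term gives 3 separate tracks.
Stream A: -22, -33, -44, -55, -66 (subtracting 11 each time).
Stream B: -28, -17, -6, 5, 16 (linear: a_n = -39 + 11·n).
Stream C: 6, 10, 15, 21 (the triangular numbers T_3, T_4, …).
The 20th slot belongs to stream B; its 7th term is 38.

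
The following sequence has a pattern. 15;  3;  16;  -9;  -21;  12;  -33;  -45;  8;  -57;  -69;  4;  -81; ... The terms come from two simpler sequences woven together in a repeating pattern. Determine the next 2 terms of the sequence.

-93, 0

Positions follow the repeating pattern AAB; grouping by letter gives 2 tracks.
Subsequence A: 15, 3, -9, -21, -33, -45, -57, -69, -81 (arithmetic with common difference −12).
Subsequence B: 16, 12, 8, 4 (arithmetic, step −4).
The 14th slot belongs to subsequence A; its 10th term is -93.
Position 15 → subsequence B, term 5 = 0.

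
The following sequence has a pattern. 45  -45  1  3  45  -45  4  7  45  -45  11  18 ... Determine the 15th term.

The slot pattern repeats as AABB (period 4), so there are 2 interleaved tracks.
Track A: 45, -45, 45, -45, 45, -45. Alternating ±45.
Track B: 1, 3, 4, 7, 11, 18. A Fibonacci-like recurrence a_n = a_{n-1} + a_{n-2}.
Position 15 → track B, term 7 = 29.

29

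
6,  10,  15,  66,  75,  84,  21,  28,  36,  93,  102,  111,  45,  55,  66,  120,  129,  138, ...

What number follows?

78

Positions follow the repeating pattern AAABBB; grouping by letter gives 2 tracks.
Track A = 6, 10, 15, 21, 28, 36, 45, 55, 66: triangular numbers starting at T_3.
Track B = 66, 75, 84, 93, 102, 111, 120, 129, 138: linear: a_n = 57 + 9·n.
Position 19 → track A, term 10 = 78.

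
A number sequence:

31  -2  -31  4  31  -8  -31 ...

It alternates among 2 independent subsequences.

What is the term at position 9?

31

Taking every 2nd term gives 2 separate tracks.
Track A is 31, -31, 31, -31, which is oscillating between 31 and -31.
Track B is -2, 4, -8, which is geometric with ratio -2.
Position 9 → track A, term 5 = 31.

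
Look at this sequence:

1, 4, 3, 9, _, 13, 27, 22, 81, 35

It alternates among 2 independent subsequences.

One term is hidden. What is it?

Odd-indexed and even-indexed terms follow separate rules.
Track A = 1, 3, ?, 27, 81: powers of 3.
Track B = 4, 9, 13, 22, 35: Fibonacci-style (each term is the sum of the two before it).
So the missing entry in track A is 9.

9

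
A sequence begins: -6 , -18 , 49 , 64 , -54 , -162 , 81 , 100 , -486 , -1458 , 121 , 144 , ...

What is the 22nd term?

-1062882

Reading positions in blocks of 4 reveals the pattern AABB — 2 tracks woven together.
Track A = -6, -18, -54, -162, -486, -1458: geometric, ×3 each step.
Track B = 49, 64, 81, 100, 121, 144: perfect squares starting at 7².
Position 22 → track A, term 12 = -1062882.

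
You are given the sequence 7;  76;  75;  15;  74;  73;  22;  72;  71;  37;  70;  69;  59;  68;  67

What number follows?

Positions follow the repeating pattern ABB; grouping by letter gives 2 tracks.
Stream A is 7, 15, 22, 37, 59, which is Fibonacci-style (each term is the sum of the two before it).
Stream B is 76, 75, 74, 73, 72, 71, 70, 69, 68, 67, which is arithmetic, step −1.
Position 16 → stream A, term 6 = 96.

96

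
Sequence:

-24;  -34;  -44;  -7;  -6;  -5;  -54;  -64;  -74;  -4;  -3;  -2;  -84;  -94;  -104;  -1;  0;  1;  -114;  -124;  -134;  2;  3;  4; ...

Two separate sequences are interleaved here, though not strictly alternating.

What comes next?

Positions follow the repeating pattern AAABBB; grouping by letter gives 2 tracks.
Track A = -24, -34, -44, -54, -64, -74, -84, -94, -104, -114, -124, -134: linear: a_n = -14 − 10·n.
Track B = -7, -6, -5, -4, -3, -2, -1, 0, 1, 2, 3, 4: arithmetic, step +1.
Term 25 comes from track A (its 13th entry): -144.

-144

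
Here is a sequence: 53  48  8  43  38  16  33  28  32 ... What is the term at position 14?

8

Reading positions in blocks of 3 reveals the pattern AAB — 2 tracks woven together.
Track A: 53, 48, 43, 38, 33, 28. Subtracting 5 each time.
Track B: 8, 16, 32. Powers 2^3, 2^4, 2^5, ….
Term 14 comes from track A (its 10th entry): 8.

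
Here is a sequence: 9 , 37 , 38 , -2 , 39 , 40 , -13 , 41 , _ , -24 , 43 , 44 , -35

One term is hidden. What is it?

42

The slot pattern repeats as ABB (period 3), so there are 2 interleaved tracks.
Stream A = 9, -2, -13, -24, -35: arithmetic with common difference −11.
Stream B = 37, 38, 39, 40, 41, ?, 43, 44: linear: a_n = 36 + n.
Stream B's pattern makes the blank 42.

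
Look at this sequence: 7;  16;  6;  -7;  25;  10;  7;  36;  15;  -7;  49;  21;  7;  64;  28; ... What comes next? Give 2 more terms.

-7, 81

The terms cycle through 3 interleaved subsequences.
Track A = 7, -7, 7, -7, 7: oscillating between 7 and -7.
Track B = 16, 25, 36, 49, 64: the squares 4², 5², 6², ….
Track C = 6, 10, 15, 21, 28: the triangular numbers T_3, T_4, ….
Position 16 → track A, term 6 = -7.
Term 17 comes from track B (its 6th entry): 81.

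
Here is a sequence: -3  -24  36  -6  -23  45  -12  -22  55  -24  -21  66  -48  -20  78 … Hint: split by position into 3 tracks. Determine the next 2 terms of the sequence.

-96, -19

Taking every 3rd term gives 3 separate tracks.
Track A: -3, -6, -12, -24, -48 — multiplying by 2 each time.
Track B: -24, -23, -22, -21, -20 — arithmetic with common difference +1.
Track C: 36, 45, 55, 66, 78 — the triangular numbers T_8, T_9, ….
Term 16 comes from track A (its 6th entry): -96.
The 17th slot belongs to track B; its 6th term is -19.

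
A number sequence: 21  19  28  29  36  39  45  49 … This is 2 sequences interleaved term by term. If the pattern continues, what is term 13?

The terms cycle through 2 interleaved subsequences.
Track A = 21, 28, 36, 45: triangular numbers starting at T_6.
Track B = 19, 29, 39, 49: adding 10 each time.
Term 13 comes from track A (its 7th entry): 78.

78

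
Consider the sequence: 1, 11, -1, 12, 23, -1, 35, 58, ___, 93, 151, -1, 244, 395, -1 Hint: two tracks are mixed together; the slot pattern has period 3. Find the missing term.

-1

Positions follow the repeating pattern AAB; grouping by letter gives 2 tracks.
Track A is 1, 11, 12, 23, 35, 58, 93, 151, 244, 395, which is each term equals the sum of the previous two.
Track B is -1, -1, ?, -1, -1, which is constant -1.
Filling track B at index 3 by its rule yields -1.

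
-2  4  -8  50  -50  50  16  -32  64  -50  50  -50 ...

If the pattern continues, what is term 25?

The slot pattern repeats as AAABBB (period 6), so there are 2 interleaved tracks.
Stream A: -2, 4, -8, 16, -32, 64 — a geometric progression (common ratio -2).
Stream B: 50, -50, 50, -50, 50, -50 — the oscillation 50·(−1)^(n+1).
The 25th slot belongs to stream A; its 13th term is -8192.

-8192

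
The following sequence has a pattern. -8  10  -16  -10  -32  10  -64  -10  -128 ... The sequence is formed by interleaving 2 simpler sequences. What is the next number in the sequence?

10

Odd-indexed and even-indexed terms follow separate rules.
Track A: -8, -16, -32, -64, -128 (geometric with ratio 2).
Track B: 10, -10, 10, -10 (alternating ±10).
Term 10 comes from track B (its 5th entry): 10.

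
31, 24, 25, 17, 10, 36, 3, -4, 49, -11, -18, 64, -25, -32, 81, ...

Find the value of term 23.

Reading positions in blocks of 3 reveals the pattern AAB — 2 tracks woven together.
Subsequence A: 31, 24, 17, 10, 3, -4, -11, -18, -25, -32 (arithmetic with common difference −7).
Subsequence B: 25, 36, 49, 64, 81 (perfect squares starting at 5²).
Position 23 → subsequence A, term 16 = -74.

-74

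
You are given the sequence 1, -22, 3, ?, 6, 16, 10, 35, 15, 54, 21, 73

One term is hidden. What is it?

Positions 1, 3, 5, … form one subsequence and positions 2, 4, 6, … form another.
Track A: 1, 3, 6, 10, 15, 21 — triangular numbers n(n+1)/2 for n = 1, 2, ….
Track B: -22, ?, 16, 35, 54, 73 — arithmetic, step +19.
Filling track B at index 2 by its rule yields -3.

-3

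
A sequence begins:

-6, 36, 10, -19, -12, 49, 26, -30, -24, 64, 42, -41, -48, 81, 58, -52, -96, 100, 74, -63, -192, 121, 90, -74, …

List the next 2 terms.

-384, 144

Taking every 4th term gives 4 separate tracks.
Subsequence A = -6, -12, -24, -48, -96, -192: multiplying by 2 each time.
Subsequence B = 36, 49, 64, 81, 100, 121: consecutive squares n² from n = 6.
Subsequence C = 10, 26, 42, 58, 74, 90: arithmetic, step +16.
Subsequence D = -19, -30, -41, -52, -63, -74: arithmetic with common difference −11.
Position 25 → subsequence A, term 7 = -384.
Term 26 comes from subsequence B (its 7th entry): 144.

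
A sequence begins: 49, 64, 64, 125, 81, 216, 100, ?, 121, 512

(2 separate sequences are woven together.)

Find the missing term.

Split by position mod 2 into 2 tracks.
Subsequence A: 49, 64, 81, 100, 121 (consecutive squares n² from n = 7).
Subsequence B: 64, 125, 216, ?, 512 (the cubes 4³, 5³, 6³, …).
So the missing entry in subsequence B is 343.

343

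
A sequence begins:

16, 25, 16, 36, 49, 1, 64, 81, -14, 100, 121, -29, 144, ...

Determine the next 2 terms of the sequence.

169, -44

Reading positions in blocks of 3 reveals the pattern AAB — 2 tracks woven together.
Track A: 16, 25, 36, 49, 64, 81, 100, 121, 144 (consecutive squares n² from n = 4).
Track B: 16, 1, -14, -29 (arithmetic with common difference −15).
The 14th slot belongs to track A; its 10th term is 169.
Position 15 falls in track B as its term 5, giving -44.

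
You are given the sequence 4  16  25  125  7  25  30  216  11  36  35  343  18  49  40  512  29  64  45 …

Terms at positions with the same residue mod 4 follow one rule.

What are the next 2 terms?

Split by position mod 4: positions 1, 5, 9, … form one track, and each other residue class forms its own.
Subsequence A is 4, 7, 11, 18, 29, which is each term equals the sum of the previous two.
Subsequence B is 16, 25, 36, 49, 64, which is perfect squares starting at 4².
Subsequence C is 25, 30, 35, 40, 45, which is linear: a_n = 20 + 5·n.
Subsequence D is 125, 216, 343, 512, which is the cubes 5³, 6³, 7³, ….
The 20th slot belongs to subsequence D; its 5th term is 729.
The 21st slot belongs to subsequence A; its 6th term is 47.

729, 47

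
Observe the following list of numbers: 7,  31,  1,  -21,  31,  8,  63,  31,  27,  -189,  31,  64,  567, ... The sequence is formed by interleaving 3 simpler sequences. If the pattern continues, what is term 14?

Taking every 3rd term gives 3 separate tracks.
Stream A: 7, -21, 63, -189, 567 — multiplying by -3 each time.
Stream B: 31, 31, 31, 31 — constant 31.
Stream C: 1, 8, 27, 64 — perfect cubes starting at 1³.
The 14th slot belongs to stream B; its 5th term is 31.

31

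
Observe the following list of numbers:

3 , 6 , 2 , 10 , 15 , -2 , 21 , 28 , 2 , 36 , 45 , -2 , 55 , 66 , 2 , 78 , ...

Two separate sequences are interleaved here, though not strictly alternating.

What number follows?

91

Reading positions in blocks of 3 reveals the pattern AAB — 2 tracks woven together.
Track A is 3, 6, 10, 15, 21, 28, 36, 45, 55, 66, 78, which is triangular numbers starting at T_2.
Track B is 2, -2, 2, -2, 2, which is the oscillation 2·(−1)^(n+1).
The 17th slot belongs to track A; its 12th term is 91.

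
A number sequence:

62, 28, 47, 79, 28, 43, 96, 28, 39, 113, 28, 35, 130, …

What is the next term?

28

Split by position mod 3: positions 1, 4, 7, … form one track, and each other residue class forms its own.
Stream A: 62, 79, 96, 113, 130 — arithmetic with common difference +17.
Stream B: 28, 28, 28, 28 — the constant sequence 28.
Stream C: 47, 43, 39, 35 — arithmetic with common difference −4.
The 14th slot belongs to stream B; its 5th term is 28.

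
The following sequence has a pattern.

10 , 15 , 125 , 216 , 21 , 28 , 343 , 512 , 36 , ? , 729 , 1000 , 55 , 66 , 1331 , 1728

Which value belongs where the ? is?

45

The slot pattern repeats as AABB (period 4), so there are 2 interleaved tracks.
Track A is 10, 15, 21, 28, 36, ?, 55, 66, which is the triangular numbers T_4, T_5, ….
Track B is 125, 216, 343, 512, 729, 1000, 1331, 1728, which is perfect cubes starting at 5³.
The gap is track A's term 6; the rule gives 45.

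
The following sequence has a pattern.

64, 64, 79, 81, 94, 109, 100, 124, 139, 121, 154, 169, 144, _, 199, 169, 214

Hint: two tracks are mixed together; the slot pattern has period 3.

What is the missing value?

The slot pattern repeats as ABB (period 3), so there are 2 interleaved tracks.
Stream A = 64, 81, 100, 121, 144, 169: consecutive squares n² from n = 8.
Stream B = 64, 79, 94, 109, 124, 139, 154, 169, ?, 199, 214: adding 15 each time.
Stream B's pattern makes the blank 184.

184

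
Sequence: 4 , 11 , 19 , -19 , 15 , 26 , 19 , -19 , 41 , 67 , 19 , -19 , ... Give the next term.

108

The slot pattern repeats as AABB (period 4), so there are 2 interleaved tracks.
Stream A: 4, 11, 15, 26, 41, 67. Fibonacci-style (each term is the sum of the two before it).
Stream B: 19, -19, 19, -19, 19, -19. Oscillating between 19 and -19.
Position 13 → stream A, term 7 = 108.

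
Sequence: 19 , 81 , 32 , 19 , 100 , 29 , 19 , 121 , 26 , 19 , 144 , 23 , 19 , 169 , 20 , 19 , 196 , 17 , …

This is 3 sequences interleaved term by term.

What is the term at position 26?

The terms cycle through 3 interleaved subsequences.
Track A: 19, 19, 19, 19, 19, 19 (always 19).
Track B: 81, 100, 121, 144, 169, 196 (consecutive squares n² from n = 9).
Track C: 32, 29, 26, 23, 20, 17 (linear: a_n = 35 − 3·n).
Position 26 → track B, term 9 = 289.

289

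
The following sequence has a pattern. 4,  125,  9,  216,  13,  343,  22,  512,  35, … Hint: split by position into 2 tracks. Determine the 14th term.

The terms cycle through 2 interleaved subsequences.
Track A is 4, 9, 13, 22, 35, which is a Fibonacci-like recurrence a_n = a_{n-1} + a_{n-2}.
Track B is 125, 216, 343, 512, which is consecutive cubes n³ from n = 5.
The 14th slot belongs to track B; its 7th term is 1331.

1331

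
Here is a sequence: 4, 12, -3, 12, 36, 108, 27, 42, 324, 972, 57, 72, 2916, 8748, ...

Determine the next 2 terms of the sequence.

87, 102

Reading positions in blocks of 4 reveals the pattern AABB — 2 tracks woven together.
Stream A: 4, 12, 36, 108, 324, 972, 2916, 8748 (geometric with ratio 3).
Stream B: -3, 12, 27, 42, 57, 72 (adding 15 each time).
The 15th slot belongs to stream B; its 7th term is 87.
Position 16 → stream B, term 8 = 102.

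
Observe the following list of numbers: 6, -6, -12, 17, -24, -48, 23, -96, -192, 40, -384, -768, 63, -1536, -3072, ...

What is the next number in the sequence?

103

Positions follow the repeating pattern ABB; grouping by letter gives 2 tracks.
Subsequence A: 6, 17, 23, 40, 63. Fibonacci-style (each term is the sum of the two before it).
Subsequence B: -6, -12, -24, -48, -96, -192, -384, -768, -1536, -3072. Multiplying by 2 each time.
Position 16 falls in subsequence A as its term 6, giving 103.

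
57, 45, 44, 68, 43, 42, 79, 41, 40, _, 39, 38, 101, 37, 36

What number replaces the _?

The slot pattern repeats as ABB (period 3), so there are 2 interleaved tracks.
Stream A: 57, 68, 79, ?, 101 — arithmetic with common difference +11.
Stream B: 45, 44, 43, 42, 41, 40, 39, 38, 37, 36 — arithmetic with common difference −1.
So the missing entry in stream A is 90.

90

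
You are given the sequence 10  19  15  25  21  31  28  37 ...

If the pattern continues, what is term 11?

Odd-indexed and even-indexed terms follow separate rules.
Track A: 10, 15, 21, 28 — triangular numbers n(n+1)/2 for n = 4, 5, ….
Track B: 19, 25, 31, 37 — arithmetic with common difference +6.
Position 11 falls in track A as its term 6, giving 45.

45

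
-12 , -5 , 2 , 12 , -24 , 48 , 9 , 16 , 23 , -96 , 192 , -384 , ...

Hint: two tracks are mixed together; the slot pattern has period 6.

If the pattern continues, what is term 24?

-24576

The slot pattern repeats as AAABBB (period 6), so there are 2 interleaved tracks.
Stream A = -12, -5, 2, 9, 16, 23: arithmetic with common difference +7.
Stream B = 12, -24, 48, -96, 192, -384: geometric with ratio -2.
Term 24 comes from stream B (its 12th entry): -24576.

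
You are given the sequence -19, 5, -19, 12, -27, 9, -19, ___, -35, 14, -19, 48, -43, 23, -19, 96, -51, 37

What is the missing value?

24

Read the sequence 4 terms at a time; column i is its own pattern.
Track A = -19, -27, -35, -43, -51: arithmetic with common difference −8.
Track B = 5, 9, 14, 23, 37: Fibonacci-style (each term is the sum of the two before it).
Track C = -19, -19, -19, -19: the constant sequence -19.
Track D = 12, ?, 48, 96: geometric with ratio 2.
The gap is track D's term 2; the rule gives 24.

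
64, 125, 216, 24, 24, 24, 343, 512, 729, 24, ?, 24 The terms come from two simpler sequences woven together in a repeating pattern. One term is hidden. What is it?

The slot pattern repeats as AAABBB (period 6), so there are 2 interleaved tracks.
Track A: 64, 125, 216, 343, 512, 729 (perfect cubes starting at 4³).
Track B: 24, 24, 24, 24, ?, 24 (constant 24).
Filling track B at index 5 by its rule yields 24.

24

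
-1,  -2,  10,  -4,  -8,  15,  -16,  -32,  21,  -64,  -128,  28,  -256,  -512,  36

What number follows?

-1024

Reading positions in blocks of 3 reveals the pattern AAB — 2 tracks woven together.
Track A = -1, -2, -4, -8, -16, -32, -64, -128, -256, -512: a geometric progression (common ratio 2).
Track B = 10, 15, 21, 28, 36: triangular numbers n(n+1)/2 for n = 4, 5, ….
Term 16 comes from track A (its 11th entry): -1024.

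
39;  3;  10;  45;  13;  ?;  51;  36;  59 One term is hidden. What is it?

23

Positions follow the repeating pattern ABB; grouping by letter gives 2 tracks.
Track A: 39, 45, 51. Arithmetic, step +6.
Track B: 3, 10, 13, ?, 36, 59. Fibonacci-style (each term is the sum of the two before it).
So the missing entry in track B is 23.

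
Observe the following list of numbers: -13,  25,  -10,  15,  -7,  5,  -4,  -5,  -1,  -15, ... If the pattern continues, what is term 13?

5

Odd-indexed and even-indexed terms follow separate rules.
Track A: -13, -10, -7, -4, -1 (arithmetic, step +3).
Track B: 25, 15, 5, -5, -15 (arithmetic with common difference −10).
Term 13 comes from track A (its 7th entry): 5.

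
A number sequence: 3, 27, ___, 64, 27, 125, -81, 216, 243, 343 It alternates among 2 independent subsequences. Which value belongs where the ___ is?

Positions 1, 3, 5, … form one subsequence and positions 2, 4, 6, … form another.
Subsequence A: 3, ?, 27, -81, 243 (multiplying by -3 each time).
Subsequence B: 27, 64, 125, 216, 343 (the cubes 3³, 4³, 5³, …).
So the missing entry in subsequence A is -9.

-9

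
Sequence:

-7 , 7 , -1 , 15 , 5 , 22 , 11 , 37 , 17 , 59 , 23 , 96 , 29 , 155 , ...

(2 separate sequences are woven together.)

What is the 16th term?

Taking every 2nd term gives 2 separate tracks.
Stream A is -7, -1, 5, 11, 17, 23, 29, which is adding 6 each time.
Stream B is 7, 15, 22, 37, 59, 96, 155, which is a Fibonacci-like recurrence a_n = a_{n-1} + a_{n-2}.
Position 16 falls in stream B as its term 8, giving 251.

251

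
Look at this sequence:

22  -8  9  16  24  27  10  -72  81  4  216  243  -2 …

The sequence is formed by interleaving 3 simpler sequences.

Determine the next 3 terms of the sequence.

-648, 729, -8

The terms cycle through 3 interleaved subsequences.
Subsequence A is 22, 16, 10, 4, -2, which is arithmetic with common difference −6.
Subsequence B is -8, 24, -72, 216, which is geometric, ×-3 each step.
Subsequence C is 9, 27, 81, 243, which is successive powers of 3.
Term 14 comes from subsequence B (its 5th entry): -648.
Position 15 → subsequence C, term 5 = 729.
Position 16 falls in subsequence A as its term 6, giving -8.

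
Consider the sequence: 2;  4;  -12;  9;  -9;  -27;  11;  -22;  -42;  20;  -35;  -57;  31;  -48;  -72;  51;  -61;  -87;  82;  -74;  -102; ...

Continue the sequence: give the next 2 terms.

133, -87

Read the sequence 3 terms at a time; column i is its own pattern.
Stream A = 2, 9, 11, 20, 31, 51, 82: a Fibonacci-like recurrence a_n = a_{n-1} + a_{n-2}.
Stream B = 4, -9, -22, -35, -48, -61, -74: arithmetic with common difference −13.
Stream C = -12, -27, -42, -57, -72, -87, -102: arithmetic, step −15.
Position 22 falls in stream A as its term 8, giving 133.
Term 23 comes from stream B (its 8th entry): -87.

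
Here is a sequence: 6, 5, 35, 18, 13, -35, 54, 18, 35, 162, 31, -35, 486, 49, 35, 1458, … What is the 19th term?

Split by position mod 3: positions 1, 4, 7, … form one track, and each other residue class forms its own.
Track A: 6, 18, 54, 162, 486, 1458. Multiplying by 3 each time.
Track B: 5, 13, 18, 31, 49. A Fibonacci-like recurrence a_n = a_{n-1} + a_{n-2}.
Track C: 35, -35, 35, -35, 35. Oscillating between 35 and -35.
Term 19 comes from track A (its 7th entry): 4374.

4374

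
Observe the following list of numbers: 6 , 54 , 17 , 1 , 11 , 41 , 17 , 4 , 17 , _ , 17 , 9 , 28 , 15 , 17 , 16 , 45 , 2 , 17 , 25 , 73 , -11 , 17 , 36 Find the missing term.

28

Split by position mod 4 into 4 tracks.
Subsequence A: 6, 11, 17, 28, 45, 73. A Fibonacci-like recurrence a_n = a_{n-1} + a_{n-2}.
Subsequence B: 54, 41, ?, 15, 2, -11. Subtracting 13 each time.
Subsequence C: 17, 17, 17, 17, 17, 17. Always 17.
Subsequence D: 1, 4, 9, 16, 25, 36. Perfect squares starting at 1².
Filling subsequence B at index 3 by its rule yields 28.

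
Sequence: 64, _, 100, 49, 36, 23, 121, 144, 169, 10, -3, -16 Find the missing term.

The slot pattern repeats as AAABBB (period 6), so there are 2 interleaved tracks.
Subsequence A is 64, ?, 100, 121, 144, 169, which is perfect squares starting at 8².
Subsequence B is 49, 36, 23, 10, -3, -16, which is arithmetic, step −13.
The gap is subsequence A's term 2; the rule gives 81.

81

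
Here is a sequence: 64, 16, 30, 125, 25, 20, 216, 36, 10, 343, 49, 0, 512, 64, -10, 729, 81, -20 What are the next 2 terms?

Taking every 3rd term gives 3 separate tracks.
Track A: 64, 125, 216, 343, 512, 729 (perfect cubes starting at 4³).
Track B: 16, 25, 36, 49, 64, 81 (consecutive squares n² from n = 4).
Track C: 30, 20, 10, 0, -10, -20 (subtracting 10 each time).
Term 19 comes from track A (its 7th entry): 1000.
Position 20 falls in track B as its term 7, giving 100.

1000, 100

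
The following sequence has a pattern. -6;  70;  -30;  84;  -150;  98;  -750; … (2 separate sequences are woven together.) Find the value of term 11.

-18750

Odd-indexed and even-indexed terms follow separate rules.
Track A = -6, -30, -150, -750: multiplying by 5 each time.
Track B = 70, 84, 98: arithmetic with common difference +14.
Position 11 falls in track A as its term 6, giving -18750.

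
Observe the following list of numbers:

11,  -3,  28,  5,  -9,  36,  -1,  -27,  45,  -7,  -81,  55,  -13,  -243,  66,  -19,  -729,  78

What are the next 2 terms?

-25, -2187

The terms cycle through 3 interleaved subsequences.
Subsequence A is 11, 5, -1, -7, -13, -19, which is arithmetic, step −6.
Subsequence B is -3, -9, -27, -81, -243, -729, which is multiplying by 3 each time.
Subsequence C is 28, 36, 45, 55, 66, 78, which is triangular numbers n(n+1)/2 for n = 7, 8, ….
Term 19 comes from subsequence A (its 7th entry): -25.
Position 20 falls in subsequence B as its term 7, giving -2187.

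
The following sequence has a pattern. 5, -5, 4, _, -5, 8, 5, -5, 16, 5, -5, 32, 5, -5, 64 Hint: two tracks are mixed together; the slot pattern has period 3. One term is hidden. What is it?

Reading positions in blocks of 3 reveals the pattern AAB — 2 tracks woven together.
Stream A = 5, -5, ?, -5, 5, -5, 5, -5, 5, -5: oscillating between 5 and -5.
Stream B = 4, 8, 16, 32, 64: powers of 2.
The gap is stream A's term 3; the rule gives 5.

5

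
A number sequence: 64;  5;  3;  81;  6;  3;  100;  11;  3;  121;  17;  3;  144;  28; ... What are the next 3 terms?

Split by position mod 3 into 3 tracks.
Track A is 64, 81, 100, 121, 144, which is the squares 8², 9², 10², ….
Track B is 5, 6, 11, 17, 28, which is a Fibonacci-like recurrence a_n = a_{n-1} + a_{n-2}.
Track C is 3, 3, 3, 3, which is always 3.
Position 15 falls in track C as its term 5, giving 3.
Position 16 falls in track A as its term 6, giving 169.
The 17th slot belongs to track B; its 6th term is 45.

3, 169, 45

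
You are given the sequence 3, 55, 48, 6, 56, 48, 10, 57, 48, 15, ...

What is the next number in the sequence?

The terms cycle through 3 interleaved subsequences.
Subsequence A: 3, 6, 10, 15 (triangular numbers starting at T_2).
Subsequence B: 55, 56, 57 (arithmetic with common difference +1).
Subsequence C: 48, 48, 48 (constant 48).
Term 11 comes from subsequence B (its 4th entry): 58.

58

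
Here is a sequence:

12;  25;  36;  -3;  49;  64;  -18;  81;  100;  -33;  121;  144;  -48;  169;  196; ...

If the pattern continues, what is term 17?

The slot pattern repeats as ABB (period 3), so there are 2 interleaved tracks.
Track A: 12, -3, -18, -33, -48 — linear: a_n = 27 − 15·n.
Track B: 25, 36, 49, 64, 81, 100, 121, 144, 169, 196 — consecutive squares n² from n = 5.
Position 17 falls in track B as its term 11, giving 225.

225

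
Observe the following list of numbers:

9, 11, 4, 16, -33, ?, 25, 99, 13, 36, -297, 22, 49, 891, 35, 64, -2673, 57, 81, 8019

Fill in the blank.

9

Split by position mod 3 into 3 tracks.
Stream A: 9, 16, 25, 36, 49, 64, 81 (the squares 3², 4², 5², …).
Stream B: 11, -33, 99, -297, 891, -2673, 8019 (geometric, ×-3 each step).
Stream C: 4, ?, 13, 22, 35, 57 (each term equals the sum of the previous two).
So the missing entry in stream C is 9.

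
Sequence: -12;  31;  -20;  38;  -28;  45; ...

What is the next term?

Split by position mod 2 into 2 tracks.
Subsequence A is -12, -20, -28, which is subtracting 8 each time.
Subsequence B is 31, 38, 45, which is arithmetic with common difference +7.
Term 7 comes from subsequence A (its 4th entry): -36.

-36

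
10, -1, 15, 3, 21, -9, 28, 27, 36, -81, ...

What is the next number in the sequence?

45

Positions 1, 3, 5, … form one subsequence and positions 2, 4, 6, … form another.
Track A is 10, 15, 21, 28, 36, which is triangular numbers starting at T_4.
Track B is -1, 3, -9, 27, -81, which is multiplying by -3 each time.
Position 11 falls in track A as its term 6, giving 45.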